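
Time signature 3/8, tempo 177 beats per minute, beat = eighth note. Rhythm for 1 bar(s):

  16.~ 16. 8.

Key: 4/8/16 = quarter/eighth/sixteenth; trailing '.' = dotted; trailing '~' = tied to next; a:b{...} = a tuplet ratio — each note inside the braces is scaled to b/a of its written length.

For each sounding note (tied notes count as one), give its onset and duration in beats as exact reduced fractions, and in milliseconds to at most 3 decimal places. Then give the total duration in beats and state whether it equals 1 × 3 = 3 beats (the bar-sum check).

1) 0.0ms=0b +508.475ms=3/2b
2) 508.475ms=3/2b +508.475ms=3/2b
Σ=3b of 3 (177bpm 3/8) — PASS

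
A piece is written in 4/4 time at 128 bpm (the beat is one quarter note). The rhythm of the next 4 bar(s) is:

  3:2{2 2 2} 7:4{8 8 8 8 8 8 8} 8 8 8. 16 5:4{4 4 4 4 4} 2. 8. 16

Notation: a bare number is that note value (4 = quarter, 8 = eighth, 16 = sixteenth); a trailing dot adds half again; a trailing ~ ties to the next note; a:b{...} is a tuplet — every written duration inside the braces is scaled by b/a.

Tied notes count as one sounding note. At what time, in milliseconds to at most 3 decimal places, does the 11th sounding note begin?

note 11 onset = 6b = 2812.5ms

1. 0.0ms @ 0 + 625.0ms (4/3)
2. 625.0ms @ 4/3 + 625.0ms (4/3)
3. 1250.0ms @ 8/3 + 625.0ms (4/3)
4. 1875.0ms @ 4 + 133.929ms (2/7)
5. 2008.929ms @ 30/7 + 133.929ms (2/7)
6. 2142.857ms @ 32/7 + 133.929ms (2/7)
7. 2276.786ms @ 34/7 + 133.929ms (2/7)
8. 2410.714ms @ 36/7 + 133.929ms (2/7)
9. 2544.643ms @ 38/7 + 133.929ms (2/7)
10. 2678.571ms @ 40/7 + 133.929ms (2/7)
11. 2812.5ms @ 6 + 234.375ms (1/2)
12. 3046.875ms @ 13/2 + 234.375ms (1/2)
13. 3281.25ms @ 7 + 351.562ms (3/4)
14. 3632.812ms @ 31/4 + 117.188ms (1/4)
15. 3750.0ms @ 8 + 375.0ms (4/5)
16. 4125.0ms @ 44/5 + 375.0ms (4/5)
17. 4500.0ms @ 48/5 + 375.0ms (4/5)
18. 4875.0ms @ 52/5 + 375.0ms (4/5)
19. 5250.0ms @ 56/5 + 375.0ms (4/5)
20. 5625.0ms @ 12 + 1406.25ms (3)
21. 7031.25ms @ 15 + 351.562ms (3/4)
22. 7382.812ms @ 63/4 + 117.188ms (1/4)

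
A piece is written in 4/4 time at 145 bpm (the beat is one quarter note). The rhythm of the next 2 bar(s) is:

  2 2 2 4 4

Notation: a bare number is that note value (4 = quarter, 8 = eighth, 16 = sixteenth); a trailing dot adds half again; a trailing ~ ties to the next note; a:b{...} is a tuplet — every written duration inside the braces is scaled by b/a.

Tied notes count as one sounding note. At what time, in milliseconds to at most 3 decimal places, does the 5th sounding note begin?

1. 0.0ms @ 0 + 827.586ms (2)
2. 827.586ms @ 2 + 827.586ms (2)
3. 1655.172ms @ 4 + 827.586ms (2)
4. 2482.759ms @ 6 + 413.793ms (1)
5. 2896.552ms @ 7 + 413.793ms (1)

note 5 onset = 7b = 2896.552ms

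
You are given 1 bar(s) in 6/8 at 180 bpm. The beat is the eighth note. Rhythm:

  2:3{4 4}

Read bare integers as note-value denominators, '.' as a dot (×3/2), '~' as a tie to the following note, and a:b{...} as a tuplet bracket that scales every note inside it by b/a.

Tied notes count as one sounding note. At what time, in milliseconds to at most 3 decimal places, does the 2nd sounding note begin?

note 2 onset = 3b = 1000.0ms

1. 0.0ms @ 0 + 1000.0ms (3)
2. 1000.0ms @ 3 + 1000.0ms (3)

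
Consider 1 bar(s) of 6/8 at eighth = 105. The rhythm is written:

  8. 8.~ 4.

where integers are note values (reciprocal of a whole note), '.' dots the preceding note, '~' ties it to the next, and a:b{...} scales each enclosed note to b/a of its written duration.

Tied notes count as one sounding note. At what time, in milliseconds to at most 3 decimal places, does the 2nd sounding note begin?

note 2 onset = 3/2b = 857.143ms

1. 0.0ms @ 0 + 857.143ms (3/2)
2. 857.143ms @ 3/2 + 2571.429ms (9/2)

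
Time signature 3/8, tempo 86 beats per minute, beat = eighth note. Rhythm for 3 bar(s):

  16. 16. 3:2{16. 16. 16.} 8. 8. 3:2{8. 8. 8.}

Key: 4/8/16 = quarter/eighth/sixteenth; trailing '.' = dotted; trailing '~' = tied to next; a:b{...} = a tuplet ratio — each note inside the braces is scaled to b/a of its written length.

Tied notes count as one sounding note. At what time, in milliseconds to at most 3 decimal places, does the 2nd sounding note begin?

1. 0.0ms @ 0 + 523.256ms (3/4)
2. 523.256ms @ 3/4 + 523.256ms (3/4)
3. 1046.512ms @ 3/2 + 348.837ms (1/2)
4. 1395.349ms @ 2 + 348.837ms (1/2)
5. 1744.186ms @ 5/2 + 348.837ms (1/2)
6. 2093.023ms @ 3 + 1046.512ms (3/2)
7. 3139.535ms @ 9/2 + 1046.512ms (3/2)
8. 4186.047ms @ 6 + 697.674ms (1)
9. 4883.721ms @ 7 + 697.674ms (1)
10. 5581.395ms @ 8 + 697.674ms (1)

note 2 onset = 3/4b = 523.256ms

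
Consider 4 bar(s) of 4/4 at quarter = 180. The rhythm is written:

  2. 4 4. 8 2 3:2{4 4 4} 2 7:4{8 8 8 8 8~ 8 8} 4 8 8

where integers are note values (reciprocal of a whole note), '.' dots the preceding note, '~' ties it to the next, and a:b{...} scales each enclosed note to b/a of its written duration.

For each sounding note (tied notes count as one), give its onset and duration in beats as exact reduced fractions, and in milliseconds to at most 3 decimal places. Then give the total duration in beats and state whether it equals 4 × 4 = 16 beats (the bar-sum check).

1) 0.0ms=0b +1000.0ms=3b
2) 1000.0ms=3b +333.333ms=1b
3) 1333.333ms=4b +500.0ms=3/2b
4) 1833.333ms=11/2b +166.667ms=1/2b
5) 2000.0ms=6b +666.667ms=2b
6) 2666.667ms=8b +222.222ms=2/3b
7) 2888.889ms=26/3b +222.222ms=2/3b
8) 3111.111ms=28/3b +222.222ms=2/3b
9) 3333.333ms=10b +666.667ms=2b
10) 4000.0ms=12b +95.238ms=2/7b
11) 4095.238ms=86/7b +95.238ms=2/7b
12) 4190.476ms=88/7b +95.238ms=2/7b
13) 4285.714ms=90/7b +95.238ms=2/7b
14) 4380.952ms=92/7b +190.476ms=4/7b
15) 4571.429ms=96/7b +95.238ms=2/7b
16) 4666.667ms=14b +333.333ms=1b
17) 5000.0ms=15b +166.667ms=1/2b
18) 5166.667ms=31/2b +166.667ms=1/2b
Σ=16b of 16 (180bpm 4/4) — PASS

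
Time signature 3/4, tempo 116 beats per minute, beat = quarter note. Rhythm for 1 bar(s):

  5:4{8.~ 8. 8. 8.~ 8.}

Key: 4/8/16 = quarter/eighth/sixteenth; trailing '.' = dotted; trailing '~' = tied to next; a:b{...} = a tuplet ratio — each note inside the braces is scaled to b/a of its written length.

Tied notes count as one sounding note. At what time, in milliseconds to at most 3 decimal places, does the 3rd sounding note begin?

1. 0.0ms @ 0 + 620.69ms (6/5)
2. 620.69ms @ 6/5 + 310.345ms (3/5)
3. 931.034ms @ 9/5 + 620.69ms (6/5)

note 3 onset = 9/5b = 931.034ms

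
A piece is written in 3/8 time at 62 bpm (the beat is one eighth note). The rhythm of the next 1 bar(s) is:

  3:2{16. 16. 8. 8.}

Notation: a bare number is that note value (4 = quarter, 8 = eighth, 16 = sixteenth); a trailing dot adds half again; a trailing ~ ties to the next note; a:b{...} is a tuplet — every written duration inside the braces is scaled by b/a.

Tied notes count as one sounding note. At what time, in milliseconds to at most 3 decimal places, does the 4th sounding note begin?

1. 0.0ms @ 0 + 483.871ms (1/2)
2. 483.871ms @ 1/2 + 483.871ms (1/2)
3. 967.742ms @ 1 + 967.742ms (1)
4. 1935.484ms @ 2 + 967.742ms (1)

note 4 onset = 2b = 1935.484ms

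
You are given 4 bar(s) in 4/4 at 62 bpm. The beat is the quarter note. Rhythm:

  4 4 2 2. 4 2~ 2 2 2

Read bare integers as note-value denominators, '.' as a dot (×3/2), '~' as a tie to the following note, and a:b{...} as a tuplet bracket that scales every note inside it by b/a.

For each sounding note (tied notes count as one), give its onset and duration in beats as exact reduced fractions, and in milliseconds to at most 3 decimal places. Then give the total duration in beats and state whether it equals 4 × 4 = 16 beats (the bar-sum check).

1) 0.0ms=0b +967.742ms=1b
2) 967.742ms=1b +967.742ms=1b
3) 1935.484ms=2b +1935.484ms=2b
4) 3870.968ms=4b +2903.226ms=3b
5) 6774.194ms=7b +967.742ms=1b
6) 7741.935ms=8b +3870.968ms=4b
7) 11612.903ms=12b +1935.484ms=2b
8) 13548.387ms=14b +1935.484ms=2b
Σ=16b of 16 (62bpm 4/4) — PASS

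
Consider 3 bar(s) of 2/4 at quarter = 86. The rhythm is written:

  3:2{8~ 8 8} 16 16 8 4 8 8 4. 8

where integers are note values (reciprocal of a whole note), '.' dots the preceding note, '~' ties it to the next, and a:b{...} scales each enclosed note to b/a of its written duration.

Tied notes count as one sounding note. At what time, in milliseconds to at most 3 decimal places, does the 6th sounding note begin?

1. 0.0ms @ 0 + 465.116ms (2/3)
2. 465.116ms @ 2/3 + 232.558ms (1/3)
3. 697.674ms @ 1 + 174.419ms (1/4)
4. 872.093ms @ 5/4 + 174.419ms (1/4)
5. 1046.512ms @ 3/2 + 348.837ms (1/2)
6. 1395.349ms @ 2 + 697.674ms (1)
7. 2093.023ms @ 3 + 348.837ms (1/2)
8. 2441.86ms @ 7/2 + 348.837ms (1/2)
9. 2790.698ms @ 4 + 1046.512ms (3/2)
10. 3837.209ms @ 11/2 + 348.837ms (1/2)

note 6 onset = 2b = 1395.349ms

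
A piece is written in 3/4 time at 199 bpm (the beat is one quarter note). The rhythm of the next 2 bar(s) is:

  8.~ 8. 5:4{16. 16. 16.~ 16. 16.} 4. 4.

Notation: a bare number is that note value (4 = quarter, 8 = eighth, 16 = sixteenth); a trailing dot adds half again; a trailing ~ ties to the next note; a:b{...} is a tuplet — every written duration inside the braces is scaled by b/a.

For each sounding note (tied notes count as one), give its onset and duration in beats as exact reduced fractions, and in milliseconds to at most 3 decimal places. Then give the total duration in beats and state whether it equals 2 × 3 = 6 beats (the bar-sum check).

1) 0.0ms=0b +452.261ms=3/2b
2) 452.261ms=3/2b +90.452ms=3/10b
3) 542.714ms=9/5b +90.452ms=3/10b
4) 633.166ms=21/10b +180.905ms=3/5b
5) 814.07ms=27/10b +90.452ms=3/10b
6) 904.523ms=3b +452.261ms=3/2b
7) 1356.784ms=9/2b +452.261ms=3/2b
Σ=6b of 6 (199bpm 3/4) — PASS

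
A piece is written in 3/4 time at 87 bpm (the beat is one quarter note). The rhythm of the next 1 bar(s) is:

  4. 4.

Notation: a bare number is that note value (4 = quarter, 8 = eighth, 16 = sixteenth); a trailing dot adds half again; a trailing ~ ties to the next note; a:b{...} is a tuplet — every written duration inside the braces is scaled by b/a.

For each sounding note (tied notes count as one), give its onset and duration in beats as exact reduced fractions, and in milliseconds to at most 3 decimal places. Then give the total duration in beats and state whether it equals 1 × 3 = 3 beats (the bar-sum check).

1) 0.0ms=0b +1034.483ms=3/2b
2) 1034.483ms=3/2b +1034.483ms=3/2b
Σ=3b of 3 (87bpm 3/4) — PASS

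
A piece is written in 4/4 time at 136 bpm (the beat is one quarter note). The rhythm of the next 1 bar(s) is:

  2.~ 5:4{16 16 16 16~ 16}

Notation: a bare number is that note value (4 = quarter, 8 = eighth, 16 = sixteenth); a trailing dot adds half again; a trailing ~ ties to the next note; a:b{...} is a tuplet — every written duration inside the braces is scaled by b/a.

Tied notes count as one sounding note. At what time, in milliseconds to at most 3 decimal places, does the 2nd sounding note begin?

note 2 onset = 16/5b = 1411.765ms

1. 0.0ms @ 0 + 1411.765ms (16/5)
2. 1411.765ms @ 16/5 + 88.235ms (1/5)
3. 1500.0ms @ 17/5 + 88.235ms (1/5)
4. 1588.235ms @ 18/5 + 176.471ms (2/5)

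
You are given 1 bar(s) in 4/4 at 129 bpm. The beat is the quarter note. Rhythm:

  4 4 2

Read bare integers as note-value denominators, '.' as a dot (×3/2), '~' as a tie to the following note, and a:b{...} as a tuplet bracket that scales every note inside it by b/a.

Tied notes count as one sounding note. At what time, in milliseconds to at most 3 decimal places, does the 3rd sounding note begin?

1. 0.0ms @ 0 + 465.116ms (1)
2. 465.116ms @ 1 + 465.116ms (1)
3. 930.233ms @ 2 + 930.233ms (2)

note 3 onset = 2b = 930.233ms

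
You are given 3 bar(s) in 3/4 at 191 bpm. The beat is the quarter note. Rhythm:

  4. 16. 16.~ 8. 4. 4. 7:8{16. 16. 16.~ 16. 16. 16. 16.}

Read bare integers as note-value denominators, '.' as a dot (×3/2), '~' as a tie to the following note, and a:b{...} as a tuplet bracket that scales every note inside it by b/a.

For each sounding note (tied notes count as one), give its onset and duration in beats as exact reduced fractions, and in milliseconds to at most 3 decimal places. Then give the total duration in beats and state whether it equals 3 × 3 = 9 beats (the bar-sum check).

1) 0.0ms=0b +471.204ms=3/2b
2) 471.204ms=3/2b +117.801ms=3/8b
3) 589.005ms=15/8b +353.403ms=9/8b
4) 942.408ms=3b +471.204ms=3/2b
5) 1413.613ms=9/2b +471.204ms=3/2b
6) 1884.817ms=6b +134.63ms=3/7b
7) 2019.447ms=45/7b +134.63ms=3/7b
8) 2154.076ms=48/7b +269.26ms=6/7b
9) 2423.336ms=54/7b +134.63ms=3/7b
10) 2557.966ms=57/7b +134.63ms=3/7b
11) 2692.595ms=60/7b +134.63ms=3/7b
Σ=9b of 9 (191bpm 3/4) — PASS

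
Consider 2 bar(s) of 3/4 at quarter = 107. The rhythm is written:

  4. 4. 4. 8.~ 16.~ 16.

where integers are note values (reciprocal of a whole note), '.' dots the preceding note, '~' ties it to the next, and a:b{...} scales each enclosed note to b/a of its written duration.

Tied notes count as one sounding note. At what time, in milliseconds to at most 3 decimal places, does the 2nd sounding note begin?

1. 0.0ms @ 0 + 841.121ms (3/2)
2. 841.121ms @ 3/2 + 841.121ms (3/2)
3. 1682.243ms @ 3 + 841.121ms (3/2)
4. 2523.364ms @ 9/2 + 841.121ms (3/2)

note 2 onset = 3/2b = 841.121ms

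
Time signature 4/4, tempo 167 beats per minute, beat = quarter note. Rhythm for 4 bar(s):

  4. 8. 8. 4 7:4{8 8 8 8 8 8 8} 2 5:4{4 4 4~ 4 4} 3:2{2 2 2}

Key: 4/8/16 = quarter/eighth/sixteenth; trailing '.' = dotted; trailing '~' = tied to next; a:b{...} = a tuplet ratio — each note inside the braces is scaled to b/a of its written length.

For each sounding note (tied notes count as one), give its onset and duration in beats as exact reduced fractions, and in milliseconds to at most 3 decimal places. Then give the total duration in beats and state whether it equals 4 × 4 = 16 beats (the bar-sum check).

1) 0.0ms=0b +538.922ms=3/2b
2) 538.922ms=3/2b +269.461ms=3/4b
3) 808.383ms=9/4b +269.461ms=3/4b
4) 1077.844ms=3b +359.281ms=1b
5) 1437.126ms=4b +102.652ms=2/7b
6) 1539.778ms=30/7b +102.652ms=2/7b
7) 1642.429ms=32/7b +102.652ms=2/7b
8) 1745.081ms=34/7b +102.652ms=2/7b
9) 1847.733ms=36/7b +102.652ms=2/7b
10) 1950.385ms=38/7b +102.652ms=2/7b
11) 2053.037ms=40/7b +102.652ms=2/7b
12) 2155.689ms=6b +718.563ms=2b
13) 2874.251ms=8b +287.425ms=4/5b
14) 3161.677ms=44/5b +287.425ms=4/5b
15) 3449.102ms=48/5b +574.85ms=8/5b
16) 4023.952ms=56/5b +287.425ms=4/5b
17) 4311.377ms=12b +479.042ms=4/3b
18) 4790.419ms=40/3b +479.042ms=4/3b
19) 5269.461ms=44/3b +479.042ms=4/3b
Σ=16b of 16 (167bpm 4/4) — PASS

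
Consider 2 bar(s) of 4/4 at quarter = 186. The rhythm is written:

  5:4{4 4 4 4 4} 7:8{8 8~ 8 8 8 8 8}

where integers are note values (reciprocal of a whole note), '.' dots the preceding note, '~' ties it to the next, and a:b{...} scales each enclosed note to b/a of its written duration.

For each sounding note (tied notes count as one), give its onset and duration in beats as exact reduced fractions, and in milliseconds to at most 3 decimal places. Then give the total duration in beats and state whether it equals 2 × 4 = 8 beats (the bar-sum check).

1) 0.0ms=0b +258.065ms=4/5b
2) 258.065ms=4/5b +258.065ms=4/5b
3) 516.129ms=8/5b +258.065ms=4/5b
4) 774.194ms=12/5b +258.065ms=4/5b
5) 1032.258ms=16/5b +258.065ms=4/5b
6) 1290.323ms=4b +184.332ms=4/7b
7) 1474.654ms=32/7b +368.664ms=8/7b
8) 1843.318ms=40/7b +184.332ms=4/7b
9) 2027.65ms=44/7b +184.332ms=4/7b
10) 2211.982ms=48/7b +184.332ms=4/7b
11) 2396.313ms=52/7b +184.332ms=4/7b
Σ=8b of 8 (186bpm 4/4) — PASS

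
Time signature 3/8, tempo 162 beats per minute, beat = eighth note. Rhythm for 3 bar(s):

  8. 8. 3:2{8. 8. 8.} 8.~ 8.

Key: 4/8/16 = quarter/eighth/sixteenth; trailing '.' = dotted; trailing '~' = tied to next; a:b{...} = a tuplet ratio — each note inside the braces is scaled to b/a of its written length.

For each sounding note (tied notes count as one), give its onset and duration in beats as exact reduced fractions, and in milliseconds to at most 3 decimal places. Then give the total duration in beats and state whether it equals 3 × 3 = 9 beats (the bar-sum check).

1) 0.0ms=0b +555.556ms=3/2b
2) 555.556ms=3/2b +555.556ms=3/2b
3) 1111.111ms=3b +370.37ms=1b
4) 1481.481ms=4b +370.37ms=1b
5) 1851.852ms=5b +370.37ms=1b
6) 2222.222ms=6b +1111.111ms=3b
Σ=9b of 9 (162bpm 3/8) — PASS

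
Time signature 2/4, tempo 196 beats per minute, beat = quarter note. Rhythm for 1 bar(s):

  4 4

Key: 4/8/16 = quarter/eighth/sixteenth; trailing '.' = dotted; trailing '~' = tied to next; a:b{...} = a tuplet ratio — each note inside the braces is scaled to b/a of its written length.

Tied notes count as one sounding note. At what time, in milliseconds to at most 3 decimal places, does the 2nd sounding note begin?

note 2 onset = 1b = 306.122ms

1. 0.0ms @ 0 + 306.122ms (1)
2. 306.122ms @ 1 + 306.122ms (1)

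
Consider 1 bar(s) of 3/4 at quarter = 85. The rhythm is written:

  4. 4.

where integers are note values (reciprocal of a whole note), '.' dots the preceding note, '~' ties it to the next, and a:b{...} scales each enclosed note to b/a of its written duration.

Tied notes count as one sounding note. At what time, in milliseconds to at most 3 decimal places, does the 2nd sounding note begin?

1. 0.0ms @ 0 + 1058.824ms (3/2)
2. 1058.824ms @ 3/2 + 1058.824ms (3/2)

note 2 onset = 3/2b = 1058.824ms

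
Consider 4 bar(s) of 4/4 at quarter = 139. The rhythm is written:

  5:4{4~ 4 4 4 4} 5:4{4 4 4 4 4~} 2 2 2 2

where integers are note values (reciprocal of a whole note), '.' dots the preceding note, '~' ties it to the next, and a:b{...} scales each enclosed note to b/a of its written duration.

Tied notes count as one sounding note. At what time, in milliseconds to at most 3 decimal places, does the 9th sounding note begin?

note 9 onset = 36/5b = 3107.914ms

1. 0.0ms @ 0 + 690.647ms (8/5)
2. 690.647ms @ 8/5 + 345.324ms (4/5)
3. 1035.971ms @ 12/5 + 345.324ms (4/5)
4. 1381.295ms @ 16/5 + 345.324ms (4/5)
5. 1726.619ms @ 4 + 345.324ms (4/5)
6. 2071.942ms @ 24/5 + 345.324ms (4/5)
7. 2417.266ms @ 28/5 + 345.324ms (4/5)
8. 2762.59ms @ 32/5 + 345.324ms (4/5)
9. 3107.914ms @ 36/5 + 1208.633ms (14/5)
10. 4316.547ms @ 10 + 863.309ms (2)
11. 5179.856ms @ 12 + 863.309ms (2)
12. 6043.165ms @ 14 + 863.309ms (2)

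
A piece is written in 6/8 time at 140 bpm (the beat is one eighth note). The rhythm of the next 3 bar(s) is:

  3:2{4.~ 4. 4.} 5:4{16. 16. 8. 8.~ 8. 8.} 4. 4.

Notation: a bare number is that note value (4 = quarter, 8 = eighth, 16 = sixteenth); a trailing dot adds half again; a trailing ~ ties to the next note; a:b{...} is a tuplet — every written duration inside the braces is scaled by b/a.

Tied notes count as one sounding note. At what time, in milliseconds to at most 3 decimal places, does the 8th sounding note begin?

note 8 onset = 12b = 5142.857ms

1. 0.0ms @ 0 + 1714.286ms (4)
2. 1714.286ms @ 4 + 857.143ms (2)
3. 2571.429ms @ 6 + 257.143ms (3/5)
4. 2828.571ms @ 33/5 + 257.143ms (3/5)
5. 3085.714ms @ 36/5 + 514.286ms (6/5)
6. 3600.0ms @ 42/5 + 1028.571ms (12/5)
7. 4628.571ms @ 54/5 + 514.286ms (6/5)
8. 5142.857ms @ 12 + 1285.714ms (3)
9. 6428.571ms @ 15 + 1285.714ms (3)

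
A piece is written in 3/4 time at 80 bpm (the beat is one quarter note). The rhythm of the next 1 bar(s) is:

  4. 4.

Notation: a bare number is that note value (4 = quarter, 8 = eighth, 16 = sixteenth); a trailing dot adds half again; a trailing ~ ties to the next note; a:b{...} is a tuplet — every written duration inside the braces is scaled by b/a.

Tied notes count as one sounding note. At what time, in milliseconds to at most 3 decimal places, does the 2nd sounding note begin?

note 2 onset = 3/2b = 1125.0ms

1. 0.0ms @ 0 + 1125.0ms (3/2)
2. 1125.0ms @ 3/2 + 1125.0ms (3/2)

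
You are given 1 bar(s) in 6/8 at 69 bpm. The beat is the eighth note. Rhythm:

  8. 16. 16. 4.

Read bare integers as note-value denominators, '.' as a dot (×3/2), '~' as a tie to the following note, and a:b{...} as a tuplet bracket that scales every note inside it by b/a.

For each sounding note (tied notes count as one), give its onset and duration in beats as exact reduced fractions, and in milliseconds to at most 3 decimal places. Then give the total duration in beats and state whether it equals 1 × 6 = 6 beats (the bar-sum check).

1) 0.0ms=0b +1304.348ms=3/2b
2) 1304.348ms=3/2b +652.174ms=3/4b
3) 1956.522ms=9/4b +652.174ms=3/4b
4) 2608.696ms=3b +2608.696ms=3b
Σ=6b of 6 (69bpm 6/8) — PASS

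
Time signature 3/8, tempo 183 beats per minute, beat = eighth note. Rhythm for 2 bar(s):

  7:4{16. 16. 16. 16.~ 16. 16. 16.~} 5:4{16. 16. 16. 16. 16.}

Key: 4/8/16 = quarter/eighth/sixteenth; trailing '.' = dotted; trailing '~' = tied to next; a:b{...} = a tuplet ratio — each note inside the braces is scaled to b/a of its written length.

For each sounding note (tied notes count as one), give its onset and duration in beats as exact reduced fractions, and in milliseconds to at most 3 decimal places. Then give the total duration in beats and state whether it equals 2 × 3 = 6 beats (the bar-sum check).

1) 0.0ms=0b +140.515ms=3/7b
2) 140.515ms=3/7b +140.515ms=3/7b
3) 281.03ms=6/7b +140.515ms=3/7b
4) 421.546ms=9/7b +281.03ms=6/7b
5) 702.576ms=15/7b +140.515ms=3/7b
6) 843.091ms=18/7b +337.237ms=36/35b
7) 1180.328ms=18/5b +196.721ms=3/5b
8) 1377.049ms=21/5b +196.721ms=3/5b
9) 1573.77ms=24/5b +196.721ms=3/5b
10) 1770.492ms=27/5b +196.721ms=3/5b
Σ=6b of 6 (183bpm 3/8) — PASS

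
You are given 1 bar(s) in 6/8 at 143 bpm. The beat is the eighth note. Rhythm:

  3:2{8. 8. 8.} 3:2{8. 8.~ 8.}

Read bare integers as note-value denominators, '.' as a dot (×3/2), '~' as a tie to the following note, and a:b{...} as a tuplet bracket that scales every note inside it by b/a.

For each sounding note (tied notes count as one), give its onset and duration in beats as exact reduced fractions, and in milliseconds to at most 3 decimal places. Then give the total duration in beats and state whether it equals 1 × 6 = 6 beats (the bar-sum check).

1) 0.0ms=0b +419.58ms=1b
2) 419.58ms=1b +419.58ms=1b
3) 839.161ms=2b +419.58ms=1b
4) 1258.741ms=3b +419.58ms=1b
5) 1678.322ms=4b +839.161ms=2b
Σ=6b of 6 (143bpm 6/8) — PASS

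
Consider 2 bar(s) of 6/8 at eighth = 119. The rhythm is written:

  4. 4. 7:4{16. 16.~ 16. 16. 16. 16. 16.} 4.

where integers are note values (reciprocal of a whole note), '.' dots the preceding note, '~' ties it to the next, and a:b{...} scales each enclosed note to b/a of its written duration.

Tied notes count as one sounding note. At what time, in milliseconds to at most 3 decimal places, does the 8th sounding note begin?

1. 0.0ms @ 0 + 1512.605ms (3)
2. 1512.605ms @ 3 + 1512.605ms (3)
3. 3025.21ms @ 6 + 216.086ms (3/7)
4. 3241.297ms @ 45/7 + 432.173ms (6/7)
5. 3673.469ms @ 51/7 + 216.086ms (3/7)
6. 3889.556ms @ 54/7 + 216.086ms (3/7)
7. 4105.642ms @ 57/7 + 216.086ms (3/7)
8. 4321.729ms @ 60/7 + 216.086ms (3/7)
9. 4537.815ms @ 9 + 1512.605ms (3)

note 8 onset = 60/7b = 4321.729ms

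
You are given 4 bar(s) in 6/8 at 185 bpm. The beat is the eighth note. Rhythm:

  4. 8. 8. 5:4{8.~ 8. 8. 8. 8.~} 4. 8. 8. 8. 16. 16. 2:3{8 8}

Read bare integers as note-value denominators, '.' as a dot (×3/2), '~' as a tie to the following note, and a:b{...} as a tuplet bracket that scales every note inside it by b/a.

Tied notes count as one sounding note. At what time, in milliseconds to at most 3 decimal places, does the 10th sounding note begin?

1. 0.0ms @ 0 + 972.973ms (3)
2. 972.973ms @ 3 + 486.486ms (3/2)
3. 1459.459ms @ 9/2 + 486.486ms (3/2)
4. 1945.946ms @ 6 + 778.378ms (12/5)
5. 2724.324ms @ 42/5 + 389.189ms (6/5)
6. 3113.514ms @ 48/5 + 389.189ms (6/5)
7. 3502.703ms @ 54/5 + 1362.162ms (21/5)
8. 4864.865ms @ 15 + 486.486ms (3/2)
9. 5351.351ms @ 33/2 + 486.486ms (3/2)
10. 5837.838ms @ 18 + 486.486ms (3/2)
11. 6324.324ms @ 39/2 + 243.243ms (3/4)
12. 6567.568ms @ 81/4 + 243.243ms (3/4)
13. 6810.811ms @ 21 + 486.486ms (3/2)
14. 7297.297ms @ 45/2 + 486.486ms (3/2)

note 10 onset = 18b = 5837.838ms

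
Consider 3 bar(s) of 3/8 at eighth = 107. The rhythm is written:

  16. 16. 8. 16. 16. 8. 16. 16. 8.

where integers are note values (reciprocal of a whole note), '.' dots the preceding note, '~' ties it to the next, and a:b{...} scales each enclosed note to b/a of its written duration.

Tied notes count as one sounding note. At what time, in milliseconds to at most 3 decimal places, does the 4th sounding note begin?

note 4 onset = 3b = 1682.243ms

1. 0.0ms @ 0 + 420.561ms (3/4)
2. 420.561ms @ 3/4 + 420.561ms (3/4)
3. 841.121ms @ 3/2 + 841.121ms (3/2)
4. 1682.243ms @ 3 + 420.561ms (3/4)
5. 2102.804ms @ 15/4 + 420.561ms (3/4)
6. 2523.364ms @ 9/2 + 841.121ms (3/2)
7. 3364.486ms @ 6 + 420.561ms (3/4)
8. 3785.047ms @ 27/4 + 420.561ms (3/4)
9. 4205.607ms @ 15/2 + 841.121ms (3/2)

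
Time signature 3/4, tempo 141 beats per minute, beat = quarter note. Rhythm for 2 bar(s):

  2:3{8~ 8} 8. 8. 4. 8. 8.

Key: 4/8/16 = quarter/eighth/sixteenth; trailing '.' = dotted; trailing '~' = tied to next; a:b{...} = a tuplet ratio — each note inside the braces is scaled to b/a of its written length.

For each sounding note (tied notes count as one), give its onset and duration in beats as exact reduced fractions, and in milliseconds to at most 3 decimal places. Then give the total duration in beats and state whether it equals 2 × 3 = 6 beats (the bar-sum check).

1) 0.0ms=0b +638.298ms=3/2b
2) 638.298ms=3/2b +319.149ms=3/4b
3) 957.447ms=9/4b +319.149ms=3/4b
4) 1276.596ms=3b +638.298ms=3/2b
5) 1914.894ms=9/2b +319.149ms=3/4b
6) 2234.043ms=21/4b +319.149ms=3/4b
Σ=6b of 6 (141bpm 3/4) — PASS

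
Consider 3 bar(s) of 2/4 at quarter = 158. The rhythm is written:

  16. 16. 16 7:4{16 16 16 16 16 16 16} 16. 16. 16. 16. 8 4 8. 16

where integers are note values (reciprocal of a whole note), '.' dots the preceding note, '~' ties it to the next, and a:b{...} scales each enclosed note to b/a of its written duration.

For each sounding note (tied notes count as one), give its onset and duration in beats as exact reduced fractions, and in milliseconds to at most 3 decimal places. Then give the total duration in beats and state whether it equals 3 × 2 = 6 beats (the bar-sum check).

1) 0.0ms=0b +142.405ms=3/8b
2) 142.405ms=3/8b +142.405ms=3/8b
3) 284.81ms=3/4b +94.937ms=1/4b
4) 379.747ms=1b +54.25ms=1/7b
5) 433.996ms=8/7b +54.25ms=1/7b
6) 488.246ms=9/7b +54.25ms=1/7b
7) 542.495ms=10/7b +54.25ms=1/7b
8) 596.745ms=11/7b +54.25ms=1/7b
9) 650.995ms=12/7b +54.25ms=1/7b
10) 705.244ms=13/7b +54.25ms=1/7b
11) 759.494ms=2b +142.405ms=3/8b
12) 901.899ms=19/8b +142.405ms=3/8b
13) 1044.304ms=11/4b +142.405ms=3/8b
14) 1186.709ms=25/8b +142.405ms=3/8b
15) 1329.114ms=7/2b +189.873ms=1/2b
16) 1518.987ms=4b +379.747ms=1b
17) 1898.734ms=5b +284.81ms=3/4b
18) 2183.544ms=23/4b +94.937ms=1/4b
Σ=6b of 6 (158bpm 2/4) — PASS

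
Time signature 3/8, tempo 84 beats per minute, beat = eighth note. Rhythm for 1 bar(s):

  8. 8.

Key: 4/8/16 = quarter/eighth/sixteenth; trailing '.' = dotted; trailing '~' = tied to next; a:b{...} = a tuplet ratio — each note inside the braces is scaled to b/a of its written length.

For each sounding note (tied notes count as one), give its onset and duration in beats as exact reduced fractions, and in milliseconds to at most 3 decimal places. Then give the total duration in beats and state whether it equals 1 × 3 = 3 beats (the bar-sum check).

1) 0.0ms=0b +1071.429ms=3/2b
2) 1071.429ms=3/2b +1071.429ms=3/2b
Σ=3b of 3 (84bpm 3/8) — PASS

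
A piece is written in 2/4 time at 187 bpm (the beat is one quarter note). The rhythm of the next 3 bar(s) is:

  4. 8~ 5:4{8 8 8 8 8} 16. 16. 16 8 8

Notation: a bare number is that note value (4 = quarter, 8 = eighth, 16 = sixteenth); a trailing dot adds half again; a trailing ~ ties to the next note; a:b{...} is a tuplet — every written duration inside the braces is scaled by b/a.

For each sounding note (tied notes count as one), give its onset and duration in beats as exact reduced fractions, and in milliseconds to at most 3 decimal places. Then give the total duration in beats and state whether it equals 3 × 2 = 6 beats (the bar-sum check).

1) 0.0ms=0b +481.283ms=3/2b
2) 481.283ms=3/2b +288.77ms=9/10b
3) 770.053ms=12/5b +128.342ms=2/5b
4) 898.396ms=14/5b +128.342ms=2/5b
5) 1026.738ms=16/5b +128.342ms=2/5b
6) 1155.08ms=18/5b +128.342ms=2/5b
7) 1283.422ms=4b +120.321ms=3/8b
8) 1403.743ms=35/8b +120.321ms=3/8b
9) 1524.064ms=19/4b +80.214ms=1/4b
10) 1604.278ms=5b +160.428ms=1/2b
11) 1764.706ms=11/2b +160.428ms=1/2b
Σ=6b of 6 (187bpm 2/4) — PASS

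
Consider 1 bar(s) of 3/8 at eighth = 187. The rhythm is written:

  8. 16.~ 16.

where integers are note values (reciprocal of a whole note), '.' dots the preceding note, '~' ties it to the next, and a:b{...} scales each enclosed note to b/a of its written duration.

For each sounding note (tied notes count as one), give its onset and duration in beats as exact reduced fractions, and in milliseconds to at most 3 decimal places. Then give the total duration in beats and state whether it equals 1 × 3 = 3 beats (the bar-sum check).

1) 0.0ms=0b +481.283ms=3/2b
2) 481.283ms=3/2b +481.283ms=3/2b
Σ=3b of 3 (187bpm 3/8) — PASS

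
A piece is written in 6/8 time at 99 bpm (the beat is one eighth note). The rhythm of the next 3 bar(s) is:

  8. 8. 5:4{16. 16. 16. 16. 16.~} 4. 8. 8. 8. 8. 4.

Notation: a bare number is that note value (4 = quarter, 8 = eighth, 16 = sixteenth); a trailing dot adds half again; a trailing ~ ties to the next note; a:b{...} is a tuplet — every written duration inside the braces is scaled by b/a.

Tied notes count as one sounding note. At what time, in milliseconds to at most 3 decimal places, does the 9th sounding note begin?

1. 0.0ms @ 0 + 909.091ms (3/2)
2. 909.091ms @ 3/2 + 909.091ms (3/2)
3. 1818.182ms @ 3 + 363.636ms (3/5)
4. 2181.818ms @ 18/5 + 363.636ms (3/5)
5. 2545.455ms @ 21/5 + 363.636ms (3/5)
6. 2909.091ms @ 24/5 + 363.636ms (3/5)
7. 3272.727ms @ 27/5 + 2181.818ms (18/5)
8. 5454.545ms @ 9 + 909.091ms (3/2)
9. 6363.636ms @ 21/2 + 909.091ms (3/2)
10. 7272.727ms @ 12 + 909.091ms (3/2)
11. 8181.818ms @ 27/2 + 909.091ms (3/2)
12. 9090.909ms @ 15 + 1818.182ms (3)

note 9 onset = 21/2b = 6363.636ms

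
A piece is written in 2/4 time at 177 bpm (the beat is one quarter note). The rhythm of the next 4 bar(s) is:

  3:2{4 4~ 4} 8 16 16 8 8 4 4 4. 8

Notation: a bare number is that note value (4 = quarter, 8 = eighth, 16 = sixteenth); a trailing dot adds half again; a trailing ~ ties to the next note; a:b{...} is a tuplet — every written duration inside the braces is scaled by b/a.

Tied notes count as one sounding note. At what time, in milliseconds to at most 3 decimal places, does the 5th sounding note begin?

1. 0.0ms @ 0 + 225.989ms (2/3)
2. 225.989ms @ 2/3 + 451.977ms (4/3)
3. 677.966ms @ 2 + 169.492ms (1/2)
4. 847.458ms @ 5/2 + 84.746ms (1/4)
5. 932.203ms @ 11/4 + 84.746ms (1/4)
6. 1016.949ms @ 3 + 169.492ms (1/2)
7. 1186.441ms @ 7/2 + 169.492ms (1/2)
8. 1355.932ms @ 4 + 338.983ms (1)
9. 1694.915ms @ 5 + 338.983ms (1)
10. 2033.898ms @ 6 + 508.475ms (3/2)
11. 2542.373ms @ 15/2 + 169.492ms (1/2)

note 5 onset = 11/4b = 932.203ms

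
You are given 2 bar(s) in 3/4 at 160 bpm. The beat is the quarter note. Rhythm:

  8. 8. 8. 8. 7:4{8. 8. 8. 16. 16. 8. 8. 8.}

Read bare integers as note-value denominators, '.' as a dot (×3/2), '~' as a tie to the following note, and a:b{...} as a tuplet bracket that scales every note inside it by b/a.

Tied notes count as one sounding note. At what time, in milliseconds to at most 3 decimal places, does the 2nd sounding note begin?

1. 0.0ms @ 0 + 281.25ms (3/4)
2. 281.25ms @ 3/4 + 281.25ms (3/4)
3. 562.5ms @ 3/2 + 281.25ms (3/4)
4. 843.75ms @ 9/4 + 281.25ms (3/4)
5. 1125.0ms @ 3 + 160.714ms (3/7)
6. 1285.714ms @ 24/7 + 160.714ms (3/7)
7. 1446.429ms @ 27/7 + 160.714ms (3/7)
8. 1607.143ms @ 30/7 + 80.357ms (3/14)
9. 1687.5ms @ 9/2 + 80.357ms (3/14)
10. 1767.857ms @ 33/7 + 160.714ms (3/7)
11. 1928.571ms @ 36/7 + 160.714ms (3/7)
12. 2089.286ms @ 39/7 + 160.714ms (3/7)

note 2 onset = 3/4b = 281.25ms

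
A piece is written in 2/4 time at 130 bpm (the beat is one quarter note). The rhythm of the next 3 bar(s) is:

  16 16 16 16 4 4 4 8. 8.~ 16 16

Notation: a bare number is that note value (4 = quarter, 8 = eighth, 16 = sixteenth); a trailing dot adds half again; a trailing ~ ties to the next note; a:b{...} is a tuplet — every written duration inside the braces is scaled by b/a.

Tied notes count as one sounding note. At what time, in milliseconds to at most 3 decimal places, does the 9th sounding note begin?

note 9 onset = 19/4b = 2192.308ms

1. 0.0ms @ 0 + 115.385ms (1/4)
2. 115.385ms @ 1/4 + 115.385ms (1/4)
3. 230.769ms @ 1/2 + 115.385ms (1/4)
4. 346.154ms @ 3/4 + 115.385ms (1/4)
5. 461.538ms @ 1 + 461.538ms (1)
6. 923.077ms @ 2 + 461.538ms (1)
7. 1384.615ms @ 3 + 461.538ms (1)
8. 1846.154ms @ 4 + 346.154ms (3/4)
9. 2192.308ms @ 19/4 + 461.538ms (1)
10. 2653.846ms @ 23/4 + 115.385ms (1/4)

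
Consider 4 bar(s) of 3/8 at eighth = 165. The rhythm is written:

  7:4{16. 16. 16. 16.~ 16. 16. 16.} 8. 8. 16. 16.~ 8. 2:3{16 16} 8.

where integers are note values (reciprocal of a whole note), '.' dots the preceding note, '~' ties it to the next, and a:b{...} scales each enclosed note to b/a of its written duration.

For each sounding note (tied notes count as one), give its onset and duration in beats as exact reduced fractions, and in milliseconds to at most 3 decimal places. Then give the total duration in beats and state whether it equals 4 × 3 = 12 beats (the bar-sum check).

1) 0.0ms=0b +155.844ms=3/7b
2) 155.844ms=3/7b +155.844ms=3/7b
3) 311.688ms=6/7b +155.844ms=3/7b
4) 467.532ms=9/7b +311.688ms=6/7b
5) 779.221ms=15/7b +155.844ms=3/7b
6) 935.065ms=18/7b +155.844ms=3/7b
7) 1090.909ms=3b +545.455ms=3/2b
8) 1636.364ms=9/2b +545.455ms=3/2b
9) 2181.818ms=6b +272.727ms=3/4b
10) 2454.545ms=27/4b +818.182ms=9/4b
11) 3272.727ms=9b +272.727ms=3/4b
12) 3545.455ms=39/4b +272.727ms=3/4b
13) 3818.182ms=21/2b +545.455ms=3/2b
Σ=12b of 12 (165bpm 3/8) — PASS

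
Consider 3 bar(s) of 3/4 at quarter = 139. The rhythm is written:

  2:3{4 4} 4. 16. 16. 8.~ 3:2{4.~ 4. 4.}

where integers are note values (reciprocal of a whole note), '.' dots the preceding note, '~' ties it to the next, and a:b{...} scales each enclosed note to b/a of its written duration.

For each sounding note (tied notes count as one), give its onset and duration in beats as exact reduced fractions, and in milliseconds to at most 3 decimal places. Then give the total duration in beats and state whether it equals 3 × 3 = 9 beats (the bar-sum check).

1) 0.0ms=0b +647.482ms=3/2b
2) 647.482ms=3/2b +647.482ms=3/2b
3) 1294.964ms=3b +647.482ms=3/2b
4) 1942.446ms=9/2b +161.871ms=3/8b
5) 2104.317ms=39/8b +161.871ms=3/8b
6) 2266.187ms=21/4b +1187.05ms=11/4b
7) 3453.237ms=8b +431.655ms=1b
Σ=9b of 9 (139bpm 3/4) — PASS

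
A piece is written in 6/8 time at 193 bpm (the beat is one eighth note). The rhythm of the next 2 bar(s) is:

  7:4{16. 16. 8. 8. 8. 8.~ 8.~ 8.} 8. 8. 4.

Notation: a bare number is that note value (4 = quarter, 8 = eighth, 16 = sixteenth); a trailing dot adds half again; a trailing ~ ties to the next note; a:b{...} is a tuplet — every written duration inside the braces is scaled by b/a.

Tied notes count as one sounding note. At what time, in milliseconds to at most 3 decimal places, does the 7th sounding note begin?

note 7 onset = 6b = 1865.285ms

1. 0.0ms @ 0 + 133.235ms (3/7)
2. 133.235ms @ 3/7 + 133.235ms (3/7)
3. 266.469ms @ 6/7 + 266.469ms (6/7)
4. 532.939ms @ 12/7 + 266.469ms (6/7)
5. 799.408ms @ 18/7 + 266.469ms (6/7)
6. 1065.877ms @ 24/7 + 799.408ms (18/7)
7. 1865.285ms @ 6 + 466.321ms (3/2)
8. 2331.606ms @ 15/2 + 466.321ms (3/2)
9. 2797.927ms @ 9 + 932.642ms (3)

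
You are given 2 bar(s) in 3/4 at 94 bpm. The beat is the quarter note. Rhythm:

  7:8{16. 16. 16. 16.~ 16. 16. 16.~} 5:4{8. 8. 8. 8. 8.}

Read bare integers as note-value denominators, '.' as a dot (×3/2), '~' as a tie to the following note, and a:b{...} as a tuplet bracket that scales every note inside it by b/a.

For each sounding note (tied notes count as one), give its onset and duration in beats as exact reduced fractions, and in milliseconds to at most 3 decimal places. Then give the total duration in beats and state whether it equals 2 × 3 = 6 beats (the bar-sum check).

1) 0.0ms=0b +273.556ms=3/7b
2) 273.556ms=3/7b +273.556ms=3/7b
3) 547.112ms=6/7b +273.556ms=3/7b
4) 820.669ms=9/7b +547.112ms=6/7b
5) 1367.781ms=15/7b +273.556ms=3/7b
6) 1641.337ms=18/7b +656.535ms=36/35b
7) 2297.872ms=18/5b +382.979ms=3/5b
8) 2680.851ms=21/5b +382.979ms=3/5b
9) 3063.83ms=24/5b +382.979ms=3/5b
10) 3446.809ms=27/5b +382.979ms=3/5b
Σ=6b of 6 (94bpm 3/4) — PASS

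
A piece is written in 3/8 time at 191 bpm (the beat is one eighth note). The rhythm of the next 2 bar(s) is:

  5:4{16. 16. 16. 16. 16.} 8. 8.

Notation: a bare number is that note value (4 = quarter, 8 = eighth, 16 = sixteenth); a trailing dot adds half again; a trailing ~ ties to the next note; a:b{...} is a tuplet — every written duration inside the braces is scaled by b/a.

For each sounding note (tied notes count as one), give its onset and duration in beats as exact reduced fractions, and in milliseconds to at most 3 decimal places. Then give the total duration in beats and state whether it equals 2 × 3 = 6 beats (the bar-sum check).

1) 0.0ms=0b +188.482ms=3/5b
2) 188.482ms=3/5b +188.482ms=3/5b
3) 376.963ms=6/5b +188.482ms=3/5b
4) 565.445ms=9/5b +188.482ms=3/5b
5) 753.927ms=12/5b +188.482ms=3/5b
6) 942.408ms=3b +471.204ms=3/2b
7) 1413.613ms=9/2b +471.204ms=3/2b
Σ=6b of 6 (191bpm 3/8) — PASS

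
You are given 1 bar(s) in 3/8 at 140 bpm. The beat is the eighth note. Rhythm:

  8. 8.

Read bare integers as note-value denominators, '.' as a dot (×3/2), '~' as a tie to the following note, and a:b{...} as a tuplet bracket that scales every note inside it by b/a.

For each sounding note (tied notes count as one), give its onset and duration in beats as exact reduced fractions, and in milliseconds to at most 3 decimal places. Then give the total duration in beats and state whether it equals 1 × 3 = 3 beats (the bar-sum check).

1) 0.0ms=0b +642.857ms=3/2b
2) 642.857ms=3/2b +642.857ms=3/2b
Σ=3b of 3 (140bpm 3/8) — PASS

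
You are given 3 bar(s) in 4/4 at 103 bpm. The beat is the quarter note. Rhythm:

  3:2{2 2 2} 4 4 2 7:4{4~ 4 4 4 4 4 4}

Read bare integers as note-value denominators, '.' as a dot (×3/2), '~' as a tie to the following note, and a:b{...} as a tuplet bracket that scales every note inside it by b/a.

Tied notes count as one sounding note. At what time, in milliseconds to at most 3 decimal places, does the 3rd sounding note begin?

1. 0.0ms @ 0 + 776.699ms (4/3)
2. 776.699ms @ 4/3 + 776.699ms (4/3)
3. 1553.398ms @ 8/3 + 776.699ms (4/3)
4. 2330.097ms @ 4 + 582.524ms (1)
5. 2912.621ms @ 5 + 582.524ms (1)
6. 3495.146ms @ 6 + 1165.049ms (2)
7. 4660.194ms @ 8 + 665.742ms (8/7)
8. 5325.936ms @ 64/7 + 332.871ms (4/7)
9. 5658.807ms @ 68/7 + 332.871ms (4/7)
10. 5991.678ms @ 72/7 + 332.871ms (4/7)
11. 6324.549ms @ 76/7 + 332.871ms (4/7)
12. 6657.42ms @ 80/7 + 332.871ms (4/7)

note 3 onset = 8/3b = 1553.398ms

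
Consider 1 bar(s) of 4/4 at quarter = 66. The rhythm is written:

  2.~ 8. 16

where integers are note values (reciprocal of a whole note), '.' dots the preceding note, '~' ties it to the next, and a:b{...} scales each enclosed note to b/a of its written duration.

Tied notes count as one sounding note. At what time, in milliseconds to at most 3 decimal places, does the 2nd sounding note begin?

1. 0.0ms @ 0 + 3409.091ms (15/4)
2. 3409.091ms @ 15/4 + 227.273ms (1/4)

note 2 onset = 15/4b = 3409.091ms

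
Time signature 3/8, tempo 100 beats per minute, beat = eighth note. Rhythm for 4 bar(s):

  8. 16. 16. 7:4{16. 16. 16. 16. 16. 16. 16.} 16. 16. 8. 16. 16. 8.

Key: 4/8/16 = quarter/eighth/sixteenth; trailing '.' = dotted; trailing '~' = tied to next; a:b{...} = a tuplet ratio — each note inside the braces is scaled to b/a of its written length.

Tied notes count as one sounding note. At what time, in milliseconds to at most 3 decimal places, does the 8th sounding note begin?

note 8 onset = 33/7b = 2828.571ms

1. 0.0ms @ 0 + 900.0ms (3/2)
2. 900.0ms @ 3/2 + 450.0ms (3/4)
3. 1350.0ms @ 9/4 + 450.0ms (3/4)
4. 1800.0ms @ 3 + 257.143ms (3/7)
5. 2057.143ms @ 24/7 + 257.143ms (3/7)
6. 2314.286ms @ 27/7 + 257.143ms (3/7)
7. 2571.429ms @ 30/7 + 257.143ms (3/7)
8. 2828.571ms @ 33/7 + 257.143ms (3/7)
9. 3085.714ms @ 36/7 + 257.143ms (3/7)
10. 3342.857ms @ 39/7 + 257.143ms (3/7)
11. 3600.0ms @ 6 + 450.0ms (3/4)
12. 4050.0ms @ 27/4 + 450.0ms (3/4)
13. 4500.0ms @ 15/2 + 900.0ms (3/2)
14. 5400.0ms @ 9 + 450.0ms (3/4)
15. 5850.0ms @ 39/4 + 450.0ms (3/4)
16. 6300.0ms @ 21/2 + 900.0ms (3/2)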